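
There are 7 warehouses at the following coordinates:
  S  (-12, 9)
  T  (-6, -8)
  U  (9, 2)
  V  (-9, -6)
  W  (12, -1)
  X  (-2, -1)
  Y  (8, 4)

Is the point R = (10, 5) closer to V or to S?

V

Compare squared distances:
|RV|² = (10−(-9))² + (5−(-6))² = 361 + 121 = 482
|RS|² = (10−(-12))² + (5−9)² = 484 + 16 = 500
482 < 500, so V is closer.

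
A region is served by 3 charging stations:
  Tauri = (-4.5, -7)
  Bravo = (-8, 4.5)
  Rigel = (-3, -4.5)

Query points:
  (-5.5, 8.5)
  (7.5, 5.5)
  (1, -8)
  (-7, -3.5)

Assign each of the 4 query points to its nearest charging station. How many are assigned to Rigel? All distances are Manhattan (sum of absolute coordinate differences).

(-5.5, 8.5) — d to each: Tauri:16.5, Bravo:6.5, Rigel:15.5 → nearest is Bravo
(7.5, 5.5) — d to each: Tauri:24.5, Bravo:16.5, Rigel:20.5 → nearest is Bravo
(1, -8) — d to each: Tauri:6.5, Bravo:21.5, Rigel:7.5 → nearest is Tauri
(-7, -3.5) — d to each: Tauri:6, Bravo:9, Rigel:5 → nearest is Rigel
1 of the 4 points has Rigel as nearest.

1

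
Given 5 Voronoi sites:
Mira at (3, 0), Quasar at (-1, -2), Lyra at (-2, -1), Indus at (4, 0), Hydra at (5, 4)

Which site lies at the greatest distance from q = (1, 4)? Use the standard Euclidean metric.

Quasar

Since √ is increasing, it suffices to compare squared distances:
d²(q, Mira) = 4 + 16 = 20
d²(q, Quasar) = 4 + 36 = 40
d²(q, Lyra) = 9 + 25 = 34
d²(q, Indus) = 9 + 16 = 25
d²(q, Hydra) = 16 + 0 = 16
The largest is to Quasar.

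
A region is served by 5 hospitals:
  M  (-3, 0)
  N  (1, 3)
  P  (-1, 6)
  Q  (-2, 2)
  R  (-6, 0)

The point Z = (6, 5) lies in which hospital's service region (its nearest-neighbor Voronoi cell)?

Squared Euclidean distances:
|ZM|² = (6−(-3))² + (5−0)² = 81 + 25 = 106
|ZN|² = (6−1)² + (5−3)² = 25 + 4 = 29
|ZP|² = (6−(-1))² + (5−6)² = 49 + 1 = 50
|ZQ|² = (6−(-2))² + (5−2)² = 64 + 9 = 73
|ZR|² = (6−(-6))² + (5−0)² = 144 + 25 = 169
Minimum is at N.

N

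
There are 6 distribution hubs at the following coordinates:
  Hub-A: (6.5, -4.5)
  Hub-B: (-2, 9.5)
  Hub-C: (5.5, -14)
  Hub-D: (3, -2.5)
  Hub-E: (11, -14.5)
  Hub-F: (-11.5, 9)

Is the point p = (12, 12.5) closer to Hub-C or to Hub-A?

Hub-A

Compare squared distances:
d²(p, Hub-C) = (12−5.5)² + (12.5−(-14))² = 42.25 + 702.25 = 744.5
d²(p, Hub-A) = (12−6.5)² + (12.5−(-4.5))² = 30.25 + 289 = 319.25
744.5 > 319.25, so Hub-A is closer.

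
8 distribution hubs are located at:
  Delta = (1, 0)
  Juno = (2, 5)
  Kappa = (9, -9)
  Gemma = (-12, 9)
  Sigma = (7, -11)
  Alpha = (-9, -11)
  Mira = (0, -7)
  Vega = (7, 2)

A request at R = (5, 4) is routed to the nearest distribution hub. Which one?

Vega

Compare squared distances (the ordering matches that of the actual distances):
d²(R, Delta) = (5−1)² + (4−0)² = 16 + 16 = 32
d²(R, Juno) = (5−2)² + (4−5)² = 9 + 1 = 10
d²(R, Kappa) = (5−9)² + (4−(-9))² = 16 + 169 = 185
d²(R, Gemma) = (5−(-12))² + (4−9)² = 289 + 25 = 314
d²(R, Sigma) = (5−7)² + (4−(-11))² = 4 + 225 = 229
d²(R, Alpha) = (5−(-9))² + (4−(-11))² = 196 + 225 = 421
d²(R, Mira) = (5−0)² + (4−(-7))² = 25 + 121 = 146
d²(R, Vega) = (5−7)² + (4−2)² = 4 + 4 = 8
Minimum is at Vega.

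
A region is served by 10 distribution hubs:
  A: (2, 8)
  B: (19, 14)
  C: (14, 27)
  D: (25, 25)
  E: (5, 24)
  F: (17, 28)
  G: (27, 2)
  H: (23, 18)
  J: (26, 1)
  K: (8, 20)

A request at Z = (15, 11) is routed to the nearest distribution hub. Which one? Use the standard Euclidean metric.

Since √ is increasing, it suffices to compare squared distances:
|ZA|² = (15−2)² + (11−8)² = 169 + 9 = 178
|ZB|² = (15−19)² + (11−14)² = 16 + 9 = 25
|ZC|² = (15−14)² + (11−27)² = 1 + 256 = 257
|ZD|² = (15−25)² + (11−25)² = 100 + 196 = 296
|ZE|² = (15−5)² + (11−24)² = 100 + 169 = 269
|ZF|² = (15−17)² + (11−28)² = 4 + 289 = 293
|ZG|² = (15−27)² + (11−2)² = 144 + 81 = 225
|ZH|² = (15−23)² + (11−18)² = 64 + 49 = 113
|ZJ|² = (15−26)² + (11−1)² = 121 + 100 = 221
|ZK|² = (15−8)² + (11−20)² = 49 + 81 = 130
B is nearest.

B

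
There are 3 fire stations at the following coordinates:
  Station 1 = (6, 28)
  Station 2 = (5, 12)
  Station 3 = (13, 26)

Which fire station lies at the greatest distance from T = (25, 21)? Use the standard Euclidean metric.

Station 2

Squared Euclidean distances:
d²(T, Station 1) = (25−6)² + (21−28)² = 361 + 49 = 410
d²(T, Station 2) = (25−5)² + (21−12)² = 400 + 81 = 481
d²(T, Station 3) = (25−13)² + (21−26)² = 144 + 25 = 169
The largest is to Station 2.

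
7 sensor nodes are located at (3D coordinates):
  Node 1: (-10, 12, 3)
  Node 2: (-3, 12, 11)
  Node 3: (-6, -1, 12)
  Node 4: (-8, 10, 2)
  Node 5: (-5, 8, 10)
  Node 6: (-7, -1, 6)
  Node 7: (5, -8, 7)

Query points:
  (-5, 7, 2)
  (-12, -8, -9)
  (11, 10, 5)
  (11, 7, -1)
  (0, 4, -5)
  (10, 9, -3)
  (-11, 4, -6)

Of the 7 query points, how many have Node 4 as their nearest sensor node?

(-5, 7, 2) — d² to each: Node 1:51, Node 2:110, Node 3:165, Node 4:18, Node 5:65, Node 6:84, Node 7:350 → nearest is Node 4
(-12, -8, -9) — d² to each: Node 1:548, Node 2:881, Node 3:526, Node 4:461, Node 5:666, Node 6:299, Node 7:545 → nearest is Node 6
(11, 10, 5) — d² to each: Node 1:449, Node 2:236, Node 3:459, Node 4:370, Node 5:285, Node 6:446, Node 7:364 → nearest is Node 2
(11, 7, -1) — d² to each: Node 1:482, Node 2:365, Node 3:522, Node 4:379, Node 5:378, Node 6:437, Node 7:325 → nearest is Node 7
(0, 4, -5) — d² to each: Node 1:228, Node 2:329, Node 3:350, Node 4:149, Node 5:266, Node 6:195, Node 7:313 → nearest is Node 4
(10, 9, -3) — d² to each: Node 1:445, Node 2:374, Node 3:581, Node 4:350, Node 5:395, Node 6:470, Node 7:414 → nearest is Node 4
(-11, 4, -6) — d² to each: Node 1:146, Node 2:417, Node 3:374, Node 4:109, Node 5:308, Node 6:185, Node 7:569 → nearest is Node 4
4 of the 7 points have Node 4 as nearest.

4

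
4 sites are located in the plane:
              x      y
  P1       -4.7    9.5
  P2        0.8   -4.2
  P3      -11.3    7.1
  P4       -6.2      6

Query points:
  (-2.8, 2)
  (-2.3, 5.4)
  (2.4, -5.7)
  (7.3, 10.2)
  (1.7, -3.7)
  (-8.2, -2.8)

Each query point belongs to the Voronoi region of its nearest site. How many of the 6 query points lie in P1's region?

(-2.8, 2) — d² to each: P1:59.86, P2:51.4, P3:98.26, P4:27.56 → nearest is P4
(-2.3, 5.4) — d² to each: P1:22.57, P2:101.77, P3:83.89, P4:15.57 → nearest is P4
(2.4, -5.7) — d² to each: P1:281.45, P2:4.81, P3:351.53, P4:210.85 → nearest is P2
(7.3, 10.2) — d² to each: P1:144.49, P2:249.61, P3:355.57, P4:199.89 → nearest is P1
(1.7, -3.7) — d² to each: P1:215.2, P2:1.06, P3:285.64, P4:156.5 → nearest is P2
(-8.2, -2.8) — d² to each: P1:163.54, P2:82.96, P3:107.62, P4:81.44 → nearest is P4
1 of the 6 points has P1 as nearest.

1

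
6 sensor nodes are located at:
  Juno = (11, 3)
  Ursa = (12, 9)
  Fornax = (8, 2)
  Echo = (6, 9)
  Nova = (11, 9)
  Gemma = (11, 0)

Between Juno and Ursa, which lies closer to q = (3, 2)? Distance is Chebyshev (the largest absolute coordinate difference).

d(q, Juno) = max(8, 1) = 8
d(q, Ursa) = max(9, 7) = 9
8 < 9, so Juno is closer.

Juno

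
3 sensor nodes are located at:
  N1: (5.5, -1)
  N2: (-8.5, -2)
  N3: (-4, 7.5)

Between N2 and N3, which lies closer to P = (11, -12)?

N2

Compare squared distances:
|PN2|² = (11−(-8.5))² + (-12−(-2))² = 380.25 + 100 = 480.25
|PN3|² = (11−(-4))² + (-12−7.5)² = 225 + 380.25 = 605.25
480.25 < 605.25, so N2 is closer.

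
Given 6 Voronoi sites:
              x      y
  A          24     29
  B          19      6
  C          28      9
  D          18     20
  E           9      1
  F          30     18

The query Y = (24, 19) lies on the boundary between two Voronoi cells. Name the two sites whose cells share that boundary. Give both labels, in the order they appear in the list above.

D and F

Squared distances from Y to each site:
|YA|² = 0 + 100 = 100
|YB|² = 25 + 169 = 194
|YC|² = 16 + 100 = 116
|YD|² = 36 + 1 = 37
|YE|² = 225 + 324 = 549
|YF|² = 36 + 1 = 37
Y is equidistant from D and F (both at squared distance 37), and every other site is strictly farther — so Y lies on the D–F Voronoi edge.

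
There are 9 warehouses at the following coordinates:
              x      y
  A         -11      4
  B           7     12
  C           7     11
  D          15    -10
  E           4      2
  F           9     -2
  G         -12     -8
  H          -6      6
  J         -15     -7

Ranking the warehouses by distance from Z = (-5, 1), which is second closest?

Since √ is increasing, it suffices to compare squared distances:
|ZA|² = 36 + 9 = 45
|ZB|² = 144 + 121 = 265
|ZC|² = 144 + 100 = 244
|ZD|² = 400 + 121 = 521
|ZE|² = 81 + 1 = 82
|ZF|² = 196 + 9 = 205
|ZG|² = 49 + 81 = 130
|ZH|² = 1 + 25 = 26
|ZJ|² = 100 + 64 = 164
Sorted ascending: H, A, E, … — the second-nearest is A.

A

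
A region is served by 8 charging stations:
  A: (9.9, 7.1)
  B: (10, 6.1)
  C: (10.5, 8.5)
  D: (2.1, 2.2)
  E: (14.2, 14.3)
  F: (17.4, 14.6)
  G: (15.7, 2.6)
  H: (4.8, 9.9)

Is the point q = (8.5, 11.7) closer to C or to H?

Compare squared distances:
|qC|² = (8.5−10.5)² + (11.7−8.5)² = 4 + 10.24 = 14.24
|qH|² = (8.5−4.8)² + (11.7−9.9)² = 13.69 + 3.24 = 16.93
14.24 < 16.93, so C is closer.

C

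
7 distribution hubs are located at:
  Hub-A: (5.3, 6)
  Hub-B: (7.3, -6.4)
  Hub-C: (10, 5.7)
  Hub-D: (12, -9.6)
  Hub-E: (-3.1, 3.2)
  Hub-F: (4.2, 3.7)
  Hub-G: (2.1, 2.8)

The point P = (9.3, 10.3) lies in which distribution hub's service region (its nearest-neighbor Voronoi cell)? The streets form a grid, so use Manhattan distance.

d(P, Hub-A) = |9.3−5.3| + |10.3−6| = 4 + 4.3 = 8.3
d(P, Hub-B) = |9.3−7.3| + |10.3−(-6.4)| = 2 + 16.7 = 18.7
d(P, Hub-C) = |9.3−10| + |10.3−5.7| = 0.7 + 4.6 = 5.3
d(P, Hub-D) = |9.3−12| + |10.3−(-9.6)| = 2.7 + 19.9 = 22.6
d(P, Hub-E) = |9.3−(-3.1)| + |10.3−3.2| = 12.4 + 7.1 = 19.5
d(P, Hub-F) = |9.3−4.2| + |10.3−3.7| = 5.1 + 6.6 = 11.7
d(P, Hub-G) = |9.3−2.1| + |10.3−2.8| = 7.2 + 7.5 = 14.7
Hub-C is nearest.

Hub-C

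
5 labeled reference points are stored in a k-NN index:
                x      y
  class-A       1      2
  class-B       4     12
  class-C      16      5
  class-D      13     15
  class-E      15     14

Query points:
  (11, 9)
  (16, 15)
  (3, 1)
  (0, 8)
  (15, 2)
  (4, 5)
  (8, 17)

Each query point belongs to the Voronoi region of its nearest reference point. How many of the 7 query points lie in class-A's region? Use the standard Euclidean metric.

2

(11, 9) — d² to each: class-A:149, class-B:58, class-C:41, class-D:40, class-E:41 → nearest is class-D
(16, 15) — d² to each: class-A:394, class-B:153, class-C:100, class-D:9, class-E:2 → nearest is class-E
(3, 1) — d² to each: class-A:5, class-B:122, class-C:185, class-D:296, class-E:313 → nearest is class-A
(0, 8) — d² to each: class-A:37, class-B:32, class-C:265, class-D:218, class-E:261 → nearest is class-B
(15, 2) — d² to each: class-A:196, class-B:221, class-C:10, class-D:173, class-E:144 → nearest is class-C
(4, 5) — d² to each: class-A:18, class-B:49, class-C:144, class-D:181, class-E:202 → nearest is class-A
(8, 17) — d² to each: class-A:274, class-B:41, class-C:208, class-D:29, class-E:58 → nearest is class-D
2 of the 7 points have class-A as nearest.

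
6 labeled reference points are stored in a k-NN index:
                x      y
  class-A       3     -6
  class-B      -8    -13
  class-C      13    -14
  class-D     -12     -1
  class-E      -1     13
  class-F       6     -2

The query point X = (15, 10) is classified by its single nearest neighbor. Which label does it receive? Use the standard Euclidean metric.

class-F

Squared Euclidean distances:
d²(X, class-A) = 144 + 256 = 400
d²(X, class-B) = 529 + 529 = 1058
d²(X, class-C) = 4 + 576 = 580
d²(X, class-D) = 729 + 121 = 850
d²(X, class-E) = 256 + 9 = 265
d²(X, class-F) = 81 + 144 = 225
class-F is nearest.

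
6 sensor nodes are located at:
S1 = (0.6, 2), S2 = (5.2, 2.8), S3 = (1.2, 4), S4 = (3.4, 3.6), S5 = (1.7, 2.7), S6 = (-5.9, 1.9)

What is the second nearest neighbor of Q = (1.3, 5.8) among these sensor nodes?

S4

Since √ is increasing, it suffices to compare squared distances:
|QS1|² = (1.3−0.6)² + (5.8−2)² = 0.49 + 14.44 = 14.93
|QS2|² = (1.3−5.2)² + (5.8−2.8)² = 15.21 + 9 = 24.21
|QS3|² = (1.3−1.2)² + (5.8−4)² = 0.01 + 3.24 = 3.25
|QS4|² = (1.3−3.4)² + (5.8−3.6)² = 4.41 + 4.84 = 9.25
|QS5|² = (1.3−1.7)² + (5.8−2.7)² = 0.16 + 9.61 = 9.77
|QS6|² = (1.3−(-5.9))² + (5.8−1.9)² = 51.84 + 15.21 = 67.05
Sorted ascending: S3, S4, S5, … — the second-nearest is S4.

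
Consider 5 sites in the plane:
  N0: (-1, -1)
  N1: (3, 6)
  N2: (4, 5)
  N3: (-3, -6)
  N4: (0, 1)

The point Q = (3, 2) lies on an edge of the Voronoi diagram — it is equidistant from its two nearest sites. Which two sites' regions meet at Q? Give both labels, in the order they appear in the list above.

Squared distances from Q to each site:
|QN0|² = (3−(-1))² + (2−(-1))² = 16 + 9 = 25
|QN1|² = (3−3)² + (2−6)² = 0 + 16 = 16
|QN2|² = (3−4)² + (2−5)² = 1 + 9 = 10
|QN3|² = (3−(-3))² + (2−(-6))² = 36 + 64 = 100
|QN4|² = (3−0)² + (2−1)² = 9 + 1 = 10
Q is equidistant from N2 and N4 (both at squared distance 10), and every other site is strictly farther — so Q lies on the N2–N4 Voronoi edge.

N2 and N4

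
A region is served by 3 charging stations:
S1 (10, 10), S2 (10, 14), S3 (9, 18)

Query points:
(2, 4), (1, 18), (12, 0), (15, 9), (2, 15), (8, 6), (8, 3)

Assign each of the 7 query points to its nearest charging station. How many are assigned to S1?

(2, 4) — d² to each: S1:100, S2:164, S3:245 → nearest is S1
(1, 18) — d² to each: S1:145, S2:97, S3:64 → nearest is S3
(12, 0) — d² to each: S1:104, S2:200, S3:333 → nearest is S1
(15, 9) — d² to each: S1:26, S2:50, S3:117 → nearest is S1
(2, 15) — d² to each: S1:89, S2:65, S3:58 → nearest is S3
(8, 6) — d² to each: S1:20, S2:68, S3:145 → nearest is S1
(8, 3) — d² to each: S1:53, S2:125, S3:226 → nearest is S1
5 of the 7 points have S1 as nearest.

5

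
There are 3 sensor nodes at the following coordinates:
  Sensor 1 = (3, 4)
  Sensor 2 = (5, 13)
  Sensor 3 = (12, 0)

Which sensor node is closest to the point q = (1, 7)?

Sensor 1

Squared Euclidean distances:
d²(q, Sensor 1) = (1−3)² + (7−4)² = 4 + 9 = 13
d²(q, Sensor 2) = (1−5)² + (7−13)² = 16 + 36 = 52
d²(q, Sensor 3) = (1−12)² + (7−0)² = 121 + 49 = 170
Sensor 1 is nearest.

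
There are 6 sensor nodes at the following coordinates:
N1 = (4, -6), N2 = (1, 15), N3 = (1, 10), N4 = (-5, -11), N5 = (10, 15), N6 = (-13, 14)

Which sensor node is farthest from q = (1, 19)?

Squared Euclidean distances:
|qN1|² = 9 + 625 = 634
|qN2|² = 0 + 16 = 16
|qN3|² = 0 + 81 = 81
|qN4|² = 36 + 900 = 936
|qN5|² = 81 + 16 = 97
|qN6|² = 196 + 25 = 221
The largest is to N4.

N4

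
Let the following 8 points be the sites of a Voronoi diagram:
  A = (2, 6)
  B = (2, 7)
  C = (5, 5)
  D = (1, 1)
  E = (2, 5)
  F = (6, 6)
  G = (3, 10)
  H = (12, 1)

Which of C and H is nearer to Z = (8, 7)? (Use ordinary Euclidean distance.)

C

Compare squared distances:
|ZC|² = (8−5)² + (7−5)² = 9 + 4 = 13
|ZH|² = (8−12)² + (7−1)² = 16 + 36 = 52
13 < 52, so C is closer.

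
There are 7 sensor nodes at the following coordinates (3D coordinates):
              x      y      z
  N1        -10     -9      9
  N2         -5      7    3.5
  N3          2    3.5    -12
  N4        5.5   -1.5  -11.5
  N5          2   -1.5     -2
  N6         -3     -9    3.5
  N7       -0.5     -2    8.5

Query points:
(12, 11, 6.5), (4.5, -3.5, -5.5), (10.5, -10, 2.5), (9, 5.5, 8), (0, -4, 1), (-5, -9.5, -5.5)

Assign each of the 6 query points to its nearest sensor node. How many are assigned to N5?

(12, 11, 6.5) — d² to each: N1:890.25, N2:314, N3:498.5, N4:522.5, N5:328.5, N6:634, N7:329.25 → nearest is N2
(4.5, -3.5, -5.5) — d² to each: N1:450.75, N2:281.5, N3:97.5, N4:41, N5:22.5, N6:167.5, N7:223.25 → nearest is N5
(10.5, -10, 2.5) — d² to each: N1:463.5, N2:530.25, N3:464.75, N4:293.25, N5:164.75, N6:184.25, N7:221 → nearest is N5
(9, 5.5, 8) — d² to each: N1:572.25, N2:218.5, N3:453, N4:441.5, N5:198, N6:374.5, N7:146.75 → nearest is N7
(0, -4, 1) — d² to each: N1:189, N2:152.25, N3:229.25, N4:192.75, N5:19.25, N6:40.25, N7:60.5 → nearest is N5
(-5, -9.5, -5.5) — d² to each: N1:235.5, N2:353.25, N3:260.25, N4:210.25, N5:125.25, N6:85.25, N7:272.5 → nearest is N6
3 of the 6 points have N5 as nearest.

3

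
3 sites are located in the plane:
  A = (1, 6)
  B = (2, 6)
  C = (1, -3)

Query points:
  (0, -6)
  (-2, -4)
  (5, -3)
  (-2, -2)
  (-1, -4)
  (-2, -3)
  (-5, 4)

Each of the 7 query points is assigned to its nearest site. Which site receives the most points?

C

(0, -6) — d² to each: A:145, B:148, C:10 → nearest is C
(-2, -4) — d² to each: A:109, B:116, C:10 → nearest is C
(5, -3) — d² to each: A:97, B:90, C:16 → nearest is C
(-2, -2) — d² to each: A:73, B:80, C:10 → nearest is C
(-1, -4) — d² to each: A:104, B:109, C:5 → nearest is C
(-2, -3) — d² to each: A:90, B:97, C:9 → nearest is C
(-5, 4) — d² to each: A:40, B:53, C:85 → nearest is A
Tally — A:1, C:6. C captures the most (6).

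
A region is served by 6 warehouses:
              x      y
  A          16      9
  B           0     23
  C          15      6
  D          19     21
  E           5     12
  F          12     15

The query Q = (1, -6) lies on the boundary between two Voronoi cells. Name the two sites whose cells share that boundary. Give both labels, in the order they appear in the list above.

Squared distances from Q to each site:
|QA|² = (1−16)² + (-6−9)² = 225 + 225 = 450
|QB|² = (1−0)² + (-6−23)² = 1 + 841 = 842
|QC|² = (1−15)² + (-6−6)² = 196 + 144 = 340
|QD|² = (1−19)² + (-6−21)² = 324 + 729 = 1053
|QE|² = (1−5)² + (-6−12)² = 16 + 324 = 340
|QF|² = (1−12)² + (-6−15)² = 121 + 441 = 562
Q is equidistant from C and E (both at squared distance 340), and every other site is strictly farther — so Q lies on the C–E Voronoi edge.

C and E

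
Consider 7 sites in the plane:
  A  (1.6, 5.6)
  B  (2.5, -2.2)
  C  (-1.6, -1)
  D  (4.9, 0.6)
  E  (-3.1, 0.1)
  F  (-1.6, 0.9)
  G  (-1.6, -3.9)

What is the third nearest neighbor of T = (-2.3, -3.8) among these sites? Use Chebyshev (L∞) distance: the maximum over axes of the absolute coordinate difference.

d(T,A) = max(3.9, 9.4) = 9.4
d(T,B) = max(4.8, 1.6) = 4.8
d(T,C) = max(0.7, 2.8) = 2.8
d(T,D) = max(7.2, 4.4) = 7.2
d(T,E) = max(0.8, 3.9) = 3.9
d(T,F) = max(0.7, 4.7) = 4.7
d(T,G) = max(0.7, 0.1) = 0.7
Sorted ascending: G, C, E, F, … — the third-nearest is E.

E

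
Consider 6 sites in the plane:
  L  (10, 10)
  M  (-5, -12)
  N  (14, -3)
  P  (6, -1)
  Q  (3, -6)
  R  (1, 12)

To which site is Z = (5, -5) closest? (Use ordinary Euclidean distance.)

Q

Squared Euclidean distances:
|ZL|² = (5−10)² + (-5−10)² = 25 + 225 = 250
|ZM|² = (5−(-5))² + (-5−(-12))² = 100 + 49 = 149
|ZN|² = (5−14)² + (-5−(-3))² = 81 + 4 = 85
|ZP|² = (5−6)² + (-5−(-1))² = 1 + 16 = 17
|ZQ|² = (5−3)² + (-5−(-6))² = 4 + 1 = 5
|ZR|² = (5−1)² + (-5−12)² = 16 + 289 = 305
Minimum is at Q.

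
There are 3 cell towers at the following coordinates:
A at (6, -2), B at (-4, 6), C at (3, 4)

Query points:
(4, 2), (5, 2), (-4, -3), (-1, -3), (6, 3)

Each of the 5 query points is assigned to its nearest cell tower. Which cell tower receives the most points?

C

(4, 2) — d² to each: A:20, B:80, C:5 → nearest is C
(5, 2) — d² to each: A:17, B:97, C:8 → nearest is C
(-4, -3) — d² to each: A:101, B:81, C:98 → nearest is B
(-1, -3) — d² to each: A:50, B:90, C:65 → nearest is A
(6, 3) — d² to each: A:25, B:109, C:10 → nearest is C
Tally — A:1, B:1, C:3. C captures the most (3).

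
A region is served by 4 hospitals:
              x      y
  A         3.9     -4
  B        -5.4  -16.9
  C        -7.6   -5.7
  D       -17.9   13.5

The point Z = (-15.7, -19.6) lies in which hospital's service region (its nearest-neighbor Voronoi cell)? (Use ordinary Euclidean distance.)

B

Since √ is increasing, it suffices to compare squared distances:
|ZA|² = 384.16 + 243.36 = 627.52
|ZB|² = 106.09 + 7.29 = 113.38
|ZC|² = 65.61 + 193.21 = 258.82
|ZD|² = 4.84 + 1095.61 = 1100.45
Minimum is at B.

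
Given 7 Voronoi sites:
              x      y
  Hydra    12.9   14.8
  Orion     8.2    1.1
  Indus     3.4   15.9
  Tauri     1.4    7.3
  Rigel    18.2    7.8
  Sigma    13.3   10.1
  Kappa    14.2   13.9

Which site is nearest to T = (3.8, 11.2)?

Tauri

Compare squared distances (the ordering matches that of the actual distances):
d²(T, Hydra) = 82.81 + 12.96 = 95.77
d²(T, Orion) = 19.36 + 102.01 = 121.37
d²(T, Indus) = 0.16 + 22.09 = 22.25
d²(T, Tauri) = 5.76 + 15.21 = 20.97
d²(T, Rigel) = 207.36 + 11.56 = 218.92
d²(T, Sigma) = 90.25 + 1.21 = 91.46
d²(T, Kappa) = 108.16 + 7.29 = 115.45
The smallest is to Tauri, so T lies in the Voronoi region of Tauri.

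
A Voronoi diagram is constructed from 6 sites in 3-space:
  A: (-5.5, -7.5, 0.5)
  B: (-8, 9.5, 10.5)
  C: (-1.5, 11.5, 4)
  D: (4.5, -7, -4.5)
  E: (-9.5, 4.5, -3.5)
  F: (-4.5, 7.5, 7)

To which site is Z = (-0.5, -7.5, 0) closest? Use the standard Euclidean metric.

Compare squared distances (the ordering matches that of the actual distances):
|ZA|² = (-0.5−(-5.5))² + (-7.5−(-7.5))² + (0−0.5)² = 25 + 0 + 0.25 = 25.25
|ZB|² = (-0.5−(-8))² + (-7.5−9.5)² + (0−10.5)² = 56.25 + 289 + 110.25 = 455.5
|ZC|² = (-0.5−(-1.5))² + (-7.5−11.5)² + (0−4)² = 1 + 361 + 16 = 378
|ZD|² = (-0.5−4.5)² + (-7.5−(-7))² + (0−(-4.5))² = 25 + 0.25 + 20.25 = 45.5
|ZE|² = (-0.5−(-9.5))² + (-7.5−4.5)² + (0−(-3.5))² = 81 + 144 + 12.25 = 237.25
|ZF|² = (-0.5−(-4.5))² + (-7.5−7.5)² + (0−7)² = 16 + 225 + 49 = 290
A is nearest.

A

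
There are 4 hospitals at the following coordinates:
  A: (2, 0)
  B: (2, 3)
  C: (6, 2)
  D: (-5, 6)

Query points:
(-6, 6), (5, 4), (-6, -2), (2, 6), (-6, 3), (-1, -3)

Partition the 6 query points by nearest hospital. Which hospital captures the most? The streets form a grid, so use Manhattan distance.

D

(-6, 6) — d to each: A:14, B:11, C:16, D:1 → nearest is D
(5, 4) — d to each: A:7, B:4, C:3, D:12 → nearest is C
(-6, -2) — d to each: A:10, B:13, C:16, D:9 → nearest is D
(2, 6) — d to each: A:6, B:3, C:8, D:7 → nearest is B
(-6, 3) — d to each: A:11, B:8, C:13, D:4 → nearest is D
(-1, -3) — d to each: A:6, B:9, C:12, D:13 → nearest is A
Tally — A:1, B:1, C:1, D:3. D captures the most (3).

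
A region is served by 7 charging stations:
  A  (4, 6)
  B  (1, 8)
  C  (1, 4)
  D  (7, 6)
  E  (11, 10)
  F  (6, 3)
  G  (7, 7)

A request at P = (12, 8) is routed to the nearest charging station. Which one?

Squared Euclidean distances:
|PA|² = (12−4)² + (8−6)² = 64 + 4 = 68
|PB|² = (12−1)² + (8−8)² = 121 + 0 = 121
|PC|² = (12−1)² + (8−4)² = 121 + 16 = 137
|PD|² = (12−7)² + (8−6)² = 25 + 4 = 29
|PE|² = (12−11)² + (8−10)² = 1 + 4 = 5
|PF|² = (12−6)² + (8−3)² = 36 + 25 = 61
|PG|² = (12−7)² + (8−7)² = 25 + 1 = 26
E is nearest.

E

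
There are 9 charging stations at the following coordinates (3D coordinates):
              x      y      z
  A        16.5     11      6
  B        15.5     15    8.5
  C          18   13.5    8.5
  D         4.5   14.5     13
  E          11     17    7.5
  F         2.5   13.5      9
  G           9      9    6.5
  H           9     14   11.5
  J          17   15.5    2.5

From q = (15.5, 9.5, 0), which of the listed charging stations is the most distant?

D

Since √ is increasing, it suffices to compare squared distances:
|qA|² = (15.5−16.5)² + (9.5−11)² + (0−6)² = 1 + 2.25 + 36 = 39.25
|qB|² = (15.5−15.5)² + (9.5−15)² + (0−8.5)² = 0 + 30.25 + 72.25 = 102.5
|qC|² = (15.5−18)² + (9.5−13.5)² + (0−8.5)² = 6.25 + 16 + 72.25 = 94.5
|qD|² = (15.5−4.5)² + (9.5−14.5)² + (0−13)² = 121 + 25 + 169 = 315
|qE|² = (15.5−11)² + (9.5−17)² + (0−7.5)² = 20.25 + 56.25 + 56.25 = 132.75
|qF|² = (15.5−2.5)² + (9.5−13.5)² + (0−9)² = 169 + 16 + 81 = 266
|qG|² = (15.5−9)² + (9.5−9)² + (0−6.5)² = 42.25 + 0.25 + 42.25 = 84.75
|qH|² = (15.5−9)² + (9.5−14)² + (0−11.5)² = 42.25 + 20.25 + 132.25 = 194.75
|qJ|² = (15.5−17)² + (9.5−15.5)² + (0−2.5)² = 2.25 + 36 + 6.25 = 44.5
The largest is to D.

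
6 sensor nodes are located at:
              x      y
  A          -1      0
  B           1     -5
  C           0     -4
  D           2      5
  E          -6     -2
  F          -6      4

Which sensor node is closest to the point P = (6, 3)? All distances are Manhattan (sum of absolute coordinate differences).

D

d(P,A) = |6−(-1)| + |3−0| = 7 + 3 = 10
d(P,B) = |6−1| + |3−(-5)| = 5 + 8 = 13
d(P,C) = |6−0| + |3−(-4)| = 6 + 7 = 13
d(P,D) = |6−2| + |3−5| = 4 + 2 = 6
d(P,E) = |6−(-6)| + |3−(-2)| = 12 + 5 = 17
d(P,F) = |6−(-6)| + |3−4| = 12 + 1 = 13
D is nearest.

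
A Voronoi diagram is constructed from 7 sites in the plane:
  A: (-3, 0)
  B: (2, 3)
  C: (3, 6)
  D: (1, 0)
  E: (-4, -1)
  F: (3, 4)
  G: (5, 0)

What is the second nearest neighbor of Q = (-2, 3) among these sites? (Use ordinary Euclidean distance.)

B

Compare squared distances (the ordering matches that of the actual distances):
|QA|² = (-2−(-3))² + (3−0)² = 1 + 9 = 10
|QB|² = (-2−2)² + (3−3)² = 16 + 0 = 16
|QC|² = (-2−3)² + (3−6)² = 25 + 9 = 34
|QD|² = (-2−1)² + (3−0)² = 9 + 9 = 18
|QE|² = (-2−(-4))² + (3−(-1))² = 4 + 16 = 20
|QF|² = (-2−3)² + (3−4)² = 25 + 1 = 26
|QG|² = (-2−5)² + (3−0)² = 49 + 9 = 58
Sorted ascending: A, B, D, … — the second-nearest is B.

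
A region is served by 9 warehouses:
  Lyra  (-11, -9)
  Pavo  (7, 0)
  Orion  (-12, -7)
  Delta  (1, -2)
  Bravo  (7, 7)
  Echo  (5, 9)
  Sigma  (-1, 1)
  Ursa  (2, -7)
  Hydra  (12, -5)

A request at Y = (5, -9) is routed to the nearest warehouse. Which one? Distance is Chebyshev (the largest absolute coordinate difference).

Ursa

d(Y, Lyra) = max(16, 0) = 16
d(Y, Pavo) = max(2, 9) = 9
d(Y, Orion) = max(17, 2) = 17
d(Y, Delta) = max(4, 7) = 7
d(Y, Bravo) = max(2, 16) = 16
d(Y, Echo) = max(0, 18) = 18
d(Y, Sigma) = max(6, 10) = 10
d(Y, Ursa) = max(3, 2) = 3
d(Y, Hydra) = max(7, 4) = 7
Minimum is at Ursa.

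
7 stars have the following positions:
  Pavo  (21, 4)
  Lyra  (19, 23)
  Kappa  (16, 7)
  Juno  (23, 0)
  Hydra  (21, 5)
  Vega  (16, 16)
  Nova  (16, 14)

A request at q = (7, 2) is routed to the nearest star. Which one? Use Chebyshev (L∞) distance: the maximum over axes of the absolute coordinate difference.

d(q, Pavo) = max(14, 2) = 14
d(q, Lyra) = max(12, 21) = 21
d(q, Kappa) = max(9, 5) = 9
d(q, Juno) = max(16, 2) = 16
d(q, Hydra) = max(14, 3) = 14
d(q, Vega) = max(9, 14) = 14
d(q, Nova) = max(9, 12) = 12
Minimum is at Kappa.

Kappa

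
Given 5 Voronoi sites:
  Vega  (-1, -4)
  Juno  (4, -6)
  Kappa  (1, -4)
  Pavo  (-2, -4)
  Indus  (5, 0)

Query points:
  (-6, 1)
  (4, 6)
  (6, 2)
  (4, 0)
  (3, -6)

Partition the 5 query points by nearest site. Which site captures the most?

(-6, 1) — d² to each: Vega:50, Juno:149, Kappa:74, Pavo:41, Indus:122 → nearest is Pavo
(4, 6) — d² to each: Vega:125, Juno:144, Kappa:109, Pavo:136, Indus:37 → nearest is Indus
(6, 2) — d² to each: Vega:85, Juno:68, Kappa:61, Pavo:100, Indus:5 → nearest is Indus
(4, 0) — d² to each: Vega:41, Juno:36, Kappa:25, Pavo:52, Indus:1 → nearest is Indus
(3, -6) — d² to each: Vega:20, Juno:1, Kappa:8, Pavo:29, Indus:40 → nearest is Juno
Tally — Juno:1, Pavo:1, Indus:3. Indus captures the most (3).

Indus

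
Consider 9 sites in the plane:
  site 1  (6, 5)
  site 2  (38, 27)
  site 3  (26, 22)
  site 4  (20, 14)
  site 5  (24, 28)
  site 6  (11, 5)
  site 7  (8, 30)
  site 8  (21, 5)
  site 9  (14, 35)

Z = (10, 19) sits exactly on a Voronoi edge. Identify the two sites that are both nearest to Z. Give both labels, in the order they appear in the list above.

site 4 and site 7

Squared distances from Z to each site:
d²(Z, site 1) = 16 + 196 = 212
d²(Z, site 2) = 784 + 64 = 848
d²(Z, site 3) = 256 + 9 = 265
d²(Z, site 4) = 100 + 25 = 125
d²(Z, site 5) = 196 + 81 = 277
d²(Z, site 6) = 1 + 196 = 197
d²(Z, site 7) = 4 + 121 = 125
d²(Z, site 8) = 121 + 196 = 317
d²(Z, site 9) = 16 + 256 = 272
Z is equidistant from site 4 and site 7 (both at squared distance 125), and every other site is strictly farther — so Z lies on the site 4–site 7 Voronoi edge.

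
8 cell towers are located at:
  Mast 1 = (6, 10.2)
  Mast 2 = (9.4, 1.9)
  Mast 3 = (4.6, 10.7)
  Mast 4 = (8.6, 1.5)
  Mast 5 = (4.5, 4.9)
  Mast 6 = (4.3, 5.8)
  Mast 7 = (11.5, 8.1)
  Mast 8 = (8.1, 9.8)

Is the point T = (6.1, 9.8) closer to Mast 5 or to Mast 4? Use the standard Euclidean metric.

Mast 5

Compare squared distances:
d²(T, Mast 5) = (6.1−4.5)² + (9.8−4.9)² = 2.56 + 24.01 = 26.57
d²(T, Mast 4) = (6.1−8.6)² + (9.8−1.5)² = 6.25 + 68.89 = 75.14
26.57 < 75.14, so Mast 5 is closer.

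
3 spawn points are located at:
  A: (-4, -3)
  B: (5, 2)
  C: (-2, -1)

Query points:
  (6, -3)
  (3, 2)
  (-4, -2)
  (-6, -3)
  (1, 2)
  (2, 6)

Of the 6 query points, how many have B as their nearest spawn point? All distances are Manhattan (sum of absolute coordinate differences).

(6, -3) — d to each: A:10, B:6, C:10 → nearest is B
(3, 2) — d to each: A:12, B:2, C:8 → nearest is B
(-4, -2) — d to each: A:1, B:13, C:3 → nearest is A
(-6, -3) — d to each: A:2, B:16, C:6 → nearest is A
(1, 2) — d to each: A:10, B:4, C:6 → nearest is B
(2, 6) — d to each: A:15, B:7, C:11 → nearest is B
4 of the 6 points have B as nearest.

4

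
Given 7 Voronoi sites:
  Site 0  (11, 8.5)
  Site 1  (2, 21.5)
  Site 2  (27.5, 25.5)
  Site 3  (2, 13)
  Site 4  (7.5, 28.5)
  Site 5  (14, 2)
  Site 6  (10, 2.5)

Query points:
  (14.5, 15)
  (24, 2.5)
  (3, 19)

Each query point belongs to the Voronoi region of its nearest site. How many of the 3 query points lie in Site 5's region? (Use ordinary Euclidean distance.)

(14.5, 15) — d² to each: Site 0:54.5, Site 1:198.5, Site 2:279.25, Site 3:160.25, Site 4:231.25, Site 5:169.25, Site 6:176.5 → nearest is Site 0
(24, 2.5) — d² to each: Site 0:205, Site 1:845, Site 2:541.25, Site 3:594.25, Site 4:948.25, Site 5:100.25, Site 6:196 → nearest is Site 5
(3, 19) — d² to each: Site 0:174.25, Site 1:7.25, Site 2:642.5, Site 3:37, Site 4:110.5, Site 5:410, Site 6:321.25 → nearest is Site 1
1 of the 3 points has Site 5 as nearest.

1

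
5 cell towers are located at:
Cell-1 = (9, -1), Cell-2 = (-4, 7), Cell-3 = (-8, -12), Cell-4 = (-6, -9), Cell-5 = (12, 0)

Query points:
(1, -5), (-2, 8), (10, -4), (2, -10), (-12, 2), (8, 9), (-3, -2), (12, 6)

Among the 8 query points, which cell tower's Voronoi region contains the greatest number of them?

(1, -5) — d² to each: Cell-1:80, Cell-2:169, Cell-3:130, Cell-4:65, Cell-5:146 → nearest is Cell-4
(-2, 8) — d² to each: Cell-1:202, Cell-2:5, Cell-3:436, Cell-4:305, Cell-5:260 → nearest is Cell-2
(10, -4) — d² to each: Cell-1:10, Cell-2:317, Cell-3:388, Cell-4:281, Cell-5:20 → nearest is Cell-1
(2, -10) — d² to each: Cell-1:130, Cell-2:325, Cell-3:104, Cell-4:65, Cell-5:200 → nearest is Cell-4
(-12, 2) — d² to each: Cell-1:450, Cell-2:89, Cell-3:212, Cell-4:157, Cell-5:580 → nearest is Cell-2
(8, 9) — d² to each: Cell-1:101, Cell-2:148, Cell-3:697, Cell-4:520, Cell-5:97 → nearest is Cell-5
(-3, -2) — d² to each: Cell-1:145, Cell-2:82, Cell-3:125, Cell-4:58, Cell-5:229 → nearest is Cell-4
(12, 6) — d² to each: Cell-1:58, Cell-2:257, Cell-3:724, Cell-4:549, Cell-5:36 → nearest is Cell-5
Tally — Cell-1:1, Cell-2:2, Cell-4:3, Cell-5:2. Cell-4 captures the most (3).

Cell-4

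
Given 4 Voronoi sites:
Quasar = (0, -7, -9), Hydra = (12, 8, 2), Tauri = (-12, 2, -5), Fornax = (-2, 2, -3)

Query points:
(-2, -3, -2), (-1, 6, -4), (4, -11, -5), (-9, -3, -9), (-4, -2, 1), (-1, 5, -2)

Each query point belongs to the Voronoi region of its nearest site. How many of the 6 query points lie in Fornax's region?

(-2, -3, -2) — d² to each: Quasar:69, Hydra:333, Tauri:134, Fornax:26 → nearest is Fornax
(-1, 6, -4) — d² to each: Quasar:195, Hydra:209, Tauri:138, Fornax:18 → nearest is Fornax
(4, -11, -5) — d² to each: Quasar:48, Hydra:474, Tauri:425, Fornax:209 → nearest is Quasar
(-9, -3, -9) — d² to each: Quasar:97, Hydra:683, Tauri:50, Fornax:110 → nearest is Tauri
(-4, -2, 1) — d² to each: Quasar:141, Hydra:357, Tauri:116, Fornax:36 → nearest is Fornax
(-1, 5, -2) — d² to each: Quasar:194, Hydra:194, Tauri:139, Fornax:11 → nearest is Fornax
4 of the 6 points have Fornax as nearest.

4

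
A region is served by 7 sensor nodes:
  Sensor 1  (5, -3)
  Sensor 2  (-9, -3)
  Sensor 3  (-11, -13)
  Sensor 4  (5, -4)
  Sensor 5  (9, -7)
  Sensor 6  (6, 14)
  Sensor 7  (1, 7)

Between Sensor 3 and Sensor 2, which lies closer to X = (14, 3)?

Sensor 2

Compare squared distances:
d²(X, Sensor 3) = (14−(-11))² + (3−(-13))² = 625 + 256 = 881
d²(X, Sensor 2) = (14−(-9))² + (3−(-3))² = 529 + 36 = 565
881 > 565, so Sensor 2 is closer.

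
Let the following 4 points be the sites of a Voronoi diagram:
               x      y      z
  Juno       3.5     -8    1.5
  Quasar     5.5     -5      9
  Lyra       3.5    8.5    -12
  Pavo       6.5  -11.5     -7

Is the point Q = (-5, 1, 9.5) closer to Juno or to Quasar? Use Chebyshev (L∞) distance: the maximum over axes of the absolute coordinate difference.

Juno

d(Q, Juno) = max(8.5, 9, 8) = 9
d(Q, Quasar) = max(10.5, 6, 0.5) = 10.5
9 < 10.5, so Juno is closer.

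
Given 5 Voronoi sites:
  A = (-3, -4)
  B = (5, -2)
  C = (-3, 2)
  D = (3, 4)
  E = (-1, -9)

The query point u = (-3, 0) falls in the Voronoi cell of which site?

C

Since √ is increasing, it suffices to compare squared distances:
|uA|² = (-3−(-3))² + (0−(-4))² = 0 + 16 = 16
|uB|² = (-3−5)² + (0−(-2))² = 64 + 4 = 68
|uC|² = (-3−(-3))² + (0−2)² = 0 + 4 = 4
|uD|² = (-3−3)² + (0−4)² = 36 + 16 = 52
|uE|² = (-3−(-1))² + (0−(-9))² = 4 + 81 = 85
The smallest is to C, so u lies in the Voronoi region of C.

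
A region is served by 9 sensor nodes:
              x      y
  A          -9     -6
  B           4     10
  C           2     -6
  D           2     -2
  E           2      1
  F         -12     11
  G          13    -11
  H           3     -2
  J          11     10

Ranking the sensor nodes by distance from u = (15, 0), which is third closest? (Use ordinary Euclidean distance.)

Compare squared distances (the ordering matches that of the actual distances):
|uA|² = 576 + 36 = 612
|uB|² = 121 + 100 = 221
|uC|² = 169 + 36 = 205
|uD|² = 169 + 4 = 173
|uE|² = 169 + 1 = 170
|uF|² = 729 + 121 = 850
|uG|² = 4 + 121 = 125
|uH|² = 144 + 4 = 148
|uJ|² = 16 + 100 = 116
Sorted ascending: J, G, H, E, … — the third-nearest is H.

H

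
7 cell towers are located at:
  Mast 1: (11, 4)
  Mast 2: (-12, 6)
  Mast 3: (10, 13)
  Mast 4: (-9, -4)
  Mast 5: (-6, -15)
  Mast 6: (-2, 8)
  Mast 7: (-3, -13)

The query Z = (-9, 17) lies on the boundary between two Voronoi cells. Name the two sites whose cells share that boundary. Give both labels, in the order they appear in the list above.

Mast 2 and Mast 6

Squared distances from Z to each site:
d²(Z, Mast 1) = (-9−11)² + (17−4)² = 400 + 169 = 569
d²(Z, Mast 2) = (-9−(-12))² + (17−6)² = 9 + 121 = 130
d²(Z, Mast 3) = (-9−10)² + (17−13)² = 361 + 16 = 377
d²(Z, Mast 4) = (-9−(-9))² + (17−(-4))² = 0 + 441 = 441
d²(Z, Mast 5) = (-9−(-6))² + (17−(-15))² = 9 + 1024 = 1033
d²(Z, Mast 6) = (-9−(-2))² + (17−8)² = 49 + 81 = 130
d²(Z, Mast 7) = (-9−(-3))² + (17−(-13))² = 36 + 900 = 936
Z is equidistant from Mast 2 and Mast 6 (both at squared distance 130), and every other site is strictly farther — so Z lies on the Mast 2–Mast 6 Voronoi edge.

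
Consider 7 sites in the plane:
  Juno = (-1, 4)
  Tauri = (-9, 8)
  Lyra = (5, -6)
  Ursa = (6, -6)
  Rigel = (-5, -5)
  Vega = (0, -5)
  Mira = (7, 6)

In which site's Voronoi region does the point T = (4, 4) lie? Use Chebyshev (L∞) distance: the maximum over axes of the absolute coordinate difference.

d(T, Juno) = max(5, 0) = 5
d(T, Tauri) = max(13, 4) = 13
d(T, Lyra) = max(1, 10) = 10
d(T, Ursa) = max(2, 10) = 10
d(T, Rigel) = max(9, 9) = 9
d(T, Vega) = max(4, 9) = 9
d(T, Mira) = max(3, 2) = 3
Mira is nearest.

Mira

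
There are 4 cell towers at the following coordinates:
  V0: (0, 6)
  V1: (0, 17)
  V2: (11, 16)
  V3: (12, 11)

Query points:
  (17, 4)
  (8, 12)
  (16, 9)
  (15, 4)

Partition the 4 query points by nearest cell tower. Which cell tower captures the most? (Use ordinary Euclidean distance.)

V3

(17, 4) — d² to each: V0:293, V1:458, V2:180, V3:74 → nearest is V3
(8, 12) — d² to each: V0:100, V1:89, V2:25, V3:17 → nearest is V3
(16, 9) — d² to each: V0:265, V1:320, V2:74, V3:20 → nearest is V3
(15, 4) — d² to each: V0:229, V1:394, V2:160, V3:58 → nearest is V3
Tally — V3:4. V3 captures the most (4).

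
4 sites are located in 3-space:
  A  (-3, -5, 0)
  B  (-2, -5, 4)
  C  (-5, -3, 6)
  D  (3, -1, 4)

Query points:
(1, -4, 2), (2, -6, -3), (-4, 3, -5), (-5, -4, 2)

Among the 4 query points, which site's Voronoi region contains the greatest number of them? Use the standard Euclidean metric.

(1, -4, 2) — d² to each: A:21, B:14, C:53, D:17 → nearest is B
(2, -6, -3) — d² to each: A:35, B:66, C:139, D:75 → nearest is A
(-4, 3, -5) — d² to each: A:90, B:149, C:158, D:146 → nearest is A
(-5, -4, 2) — d² to each: A:9, B:14, C:17, D:77 → nearest is A
Tally — A:3, B:1. A captures the most (3).

A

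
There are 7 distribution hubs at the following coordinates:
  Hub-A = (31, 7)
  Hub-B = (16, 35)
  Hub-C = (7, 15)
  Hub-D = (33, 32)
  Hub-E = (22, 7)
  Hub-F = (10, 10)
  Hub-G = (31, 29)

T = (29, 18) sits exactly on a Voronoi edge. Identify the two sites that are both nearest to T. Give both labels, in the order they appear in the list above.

Squared distances from T to each site:
d²(T, Hub-A) = 4 + 121 = 125
d²(T, Hub-B) = 169 + 289 = 458
d²(T, Hub-C) = 484 + 9 = 493
d²(T, Hub-D) = 16 + 196 = 212
d²(T, Hub-E) = 49 + 121 = 170
d²(T, Hub-F) = 361 + 64 = 425
d²(T, Hub-G) = 4 + 121 = 125
T is equidistant from Hub-A and Hub-G (both at squared distance 125), and every other site is strictly farther — so T lies on the Hub-A–Hub-G Voronoi edge.

Hub-A and Hub-G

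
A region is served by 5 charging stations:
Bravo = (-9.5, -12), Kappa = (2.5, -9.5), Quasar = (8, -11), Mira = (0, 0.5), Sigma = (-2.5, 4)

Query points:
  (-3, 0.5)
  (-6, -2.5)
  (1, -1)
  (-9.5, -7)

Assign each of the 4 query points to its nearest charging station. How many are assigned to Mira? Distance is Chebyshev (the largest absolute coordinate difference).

3

(-3, 0.5) — d to each: Bravo:12.5, Kappa:10, Quasar:11.5, Mira:3, Sigma:3.5 → nearest is Mira
(-6, -2.5) — d to each: Bravo:9.5, Kappa:8.5, Quasar:14, Mira:6, Sigma:6.5 → nearest is Mira
(1, -1) — d to each: Bravo:11, Kappa:8.5, Quasar:10, Mira:1.5, Sigma:5 → nearest is Mira
(-9.5, -7) — d to each: Bravo:5, Kappa:12, Quasar:17.5, Mira:9.5, Sigma:11 → nearest is Bravo
3 of the 4 points have Mira as nearest.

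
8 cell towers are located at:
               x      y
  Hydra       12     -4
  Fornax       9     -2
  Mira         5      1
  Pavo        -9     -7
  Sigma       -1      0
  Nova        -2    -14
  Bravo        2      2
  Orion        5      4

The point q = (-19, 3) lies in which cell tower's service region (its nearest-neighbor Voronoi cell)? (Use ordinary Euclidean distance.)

Pavo

Compare squared distances (the ordering matches that of the actual distances):
d²(q, Hydra) = 961 + 49 = 1010
d²(q, Fornax) = 784 + 25 = 809
d²(q, Mira) = 576 + 4 = 580
d²(q, Pavo) = 100 + 100 = 200
d²(q, Sigma) = 324 + 9 = 333
d²(q, Nova) = 289 + 289 = 578
d²(q, Bravo) = 441 + 1 = 442
d²(q, Orion) = 576 + 1 = 577
The smallest is to Pavo, so q lies in the Voronoi region of Pavo.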